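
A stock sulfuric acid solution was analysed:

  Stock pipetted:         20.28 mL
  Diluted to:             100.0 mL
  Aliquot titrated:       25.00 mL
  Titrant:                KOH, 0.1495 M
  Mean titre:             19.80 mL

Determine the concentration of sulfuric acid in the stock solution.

0.2919 M

H2SO4 + 2 KOH → K2SO4 + 2 H2O
n(KOH) = 0.01980 × 0.1495 = 2.960 × 10^-3 mol
From the 1:2 ratio, n(H2SO4) in the aliquot = 1/2 × 2.960 × 10^-3 = 1.480 × 10^-3 mol
[H2SO4]_dilute = 1.480 × 10^-3 / 0.02500 = 0.05920 mol/L
Dilution factor = 100.0 / 20.28 = 4.931
[H2SO4]_stock = 0.05920 × 4.931 = 0.2919 mol/L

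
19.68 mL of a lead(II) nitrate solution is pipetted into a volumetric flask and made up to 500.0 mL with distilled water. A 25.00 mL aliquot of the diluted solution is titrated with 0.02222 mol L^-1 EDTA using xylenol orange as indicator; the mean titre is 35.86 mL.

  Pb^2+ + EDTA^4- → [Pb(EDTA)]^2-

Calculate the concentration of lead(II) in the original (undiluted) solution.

n(EDTA) = 0.03586 × 0.02222 = 7.968 × 10^-4 mol
n(Pb2+) in the aliquot = 7.968 × 10^-4 mol (1:1 ratio)
[Pb2+]_dilute = 7.968 × 10^-4 / 0.02500 = 0.03187 mol/L
Dilution factor = 500.0 / 19.68 = 25.41
[Pb2+]_stock = 0.03187 × 25.41 = 0.8098 mol/L

0.8098 mol/L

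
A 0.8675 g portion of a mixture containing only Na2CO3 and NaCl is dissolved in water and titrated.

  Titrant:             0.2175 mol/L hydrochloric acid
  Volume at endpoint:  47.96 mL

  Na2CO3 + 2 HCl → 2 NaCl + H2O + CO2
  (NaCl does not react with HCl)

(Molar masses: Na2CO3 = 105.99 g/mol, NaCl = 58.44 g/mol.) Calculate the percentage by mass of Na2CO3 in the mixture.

n(HCl) = 0.04796 × 0.2175 = 0.01043 mol
Let x = n(Na2CO3), y = n(NaCl).
Titrant: 2x = 0.01043;  mass: 105.99x + 58.44y = 0.8675
Solving, x = 5.216 × 10^-3 mol, y = 5.385 × 10^-3 mol
mass of Na2CO3 = 5.216 × 10^-3 × 105.99 = 0.5528 g
% Na2CO3 = 0.5528 / 0.8675 × 100 = 63.72 %

63.72 %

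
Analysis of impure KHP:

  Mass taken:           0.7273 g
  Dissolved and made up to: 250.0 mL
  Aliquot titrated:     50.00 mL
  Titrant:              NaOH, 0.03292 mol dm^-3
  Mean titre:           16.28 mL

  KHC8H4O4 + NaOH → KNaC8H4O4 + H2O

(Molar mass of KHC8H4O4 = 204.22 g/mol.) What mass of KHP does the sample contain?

n(NaOH) per titration = 0.01628 × 0.03292 = 5.359 × 10^-4 mol
n(KHC8H4O4) in each aliquot = 5.359 × 10^-4 mol (1:1 ratio)
n(KHC8H4O4) in the whole flask = 5.359 × 10^-4 × 250.0/50.00 = 2.680 × 10^-3 mol
mass of KHC8H4O4 = 2.680 × 10^-3 × 204.22 = 0.5472 g

0.5472 g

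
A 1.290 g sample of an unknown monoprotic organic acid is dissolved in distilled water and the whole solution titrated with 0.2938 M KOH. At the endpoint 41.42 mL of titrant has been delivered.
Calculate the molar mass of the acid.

106.0 g/mol

n(KOH) = 0.04142 L × 0.2938 mol/L = 0.01217 mol
n(HA) = 0.01217 mol (1:1 ratio)
M = m / n = 1.290 g / 0.01217 mol = 106.0 g/mol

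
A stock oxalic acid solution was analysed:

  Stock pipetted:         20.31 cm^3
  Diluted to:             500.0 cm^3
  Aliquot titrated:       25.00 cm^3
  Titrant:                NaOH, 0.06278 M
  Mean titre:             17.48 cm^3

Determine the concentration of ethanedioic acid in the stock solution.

H2C2O4 + 2 NaOH → Na2C2O4 + 2 H2O
n(NaOH) = 0.01748 × 0.06278 = 1.097 × 10^-3 mol
From the 1:2 ratio, n(H2C2O4) in the aliquot = 1/2 × 1.097 × 10^-3 = 5.487 × 10^-4 mol
[H2C2O4]_dilute = 5.487 × 10^-4 / 0.02500 = 0.02195 mol/L
Dilution factor = 500.0 / 20.31 = 24.62
[H2C2O4]_stock = 0.02195 × 24.62 = 0.5403 mol/L

0.5403 M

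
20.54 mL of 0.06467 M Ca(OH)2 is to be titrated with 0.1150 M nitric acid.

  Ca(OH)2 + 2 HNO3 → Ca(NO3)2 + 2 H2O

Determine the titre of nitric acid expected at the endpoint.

23.10 mL

n(Ca(OH)2) = 0.02054 L × 0.06467 mol/L = 1.328 × 10^-3 mol
From the 2:1 stoichiometry, n(HNO3) = 2/1 × 1.328 × 10^-3 = 2.657 × 10^-3 mol
V(HNO3) = 2.657 × 10^-3 mol / 0.1150 mol/L = 0.02310 L = 23.10 mL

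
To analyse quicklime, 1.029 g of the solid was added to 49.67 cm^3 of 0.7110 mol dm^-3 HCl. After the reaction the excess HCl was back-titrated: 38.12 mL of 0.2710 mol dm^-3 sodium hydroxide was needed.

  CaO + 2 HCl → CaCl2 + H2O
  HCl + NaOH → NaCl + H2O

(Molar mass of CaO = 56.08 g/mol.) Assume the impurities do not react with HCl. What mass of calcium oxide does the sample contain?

0.7006 g

n(HCl) added = 0.04967 × 0.7110 = 0.03532 mol
n(NaOH) used in back-titration = 0.03812 × 0.2710 = 0.01033 mol
n(HCl) left over = 0.01033 mol (1:1 ratio)
n(HCl) consumed by analyte = 0.03532 − 0.01033 = 0.02498 mol
From the 1:2 ratio, n(CaO) = 1/2 × 0.02498 = 0.01249 mol
mass of CaO = 0.01249 × 56.08 = 0.7006 g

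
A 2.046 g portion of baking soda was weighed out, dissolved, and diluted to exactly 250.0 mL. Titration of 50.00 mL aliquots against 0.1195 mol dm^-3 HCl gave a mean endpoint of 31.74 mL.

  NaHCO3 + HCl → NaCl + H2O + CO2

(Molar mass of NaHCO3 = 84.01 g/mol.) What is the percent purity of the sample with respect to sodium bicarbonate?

n(HCl) per titration = 0.03174 × 0.1195 = 3.793 × 10^-3 mol
n(NaHCO3) in each aliquot = 3.793 × 10^-3 mol (1:1 ratio)
n(NaHCO3) in the whole flask = 3.793 × 10^-3 × 250.0/50.00 = 0.01896 mol
mass of NaHCO3 = 0.01896 × 84.01 = 1.593 g
% NaHCO3 = 1.593 / 2.046 × 100 = 77.87 %

77.87 %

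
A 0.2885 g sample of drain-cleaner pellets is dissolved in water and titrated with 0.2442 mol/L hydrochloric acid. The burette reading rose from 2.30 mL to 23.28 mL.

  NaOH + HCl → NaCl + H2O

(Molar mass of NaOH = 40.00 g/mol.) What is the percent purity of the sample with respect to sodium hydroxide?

n(HCl) = 0.02098 L × 0.2442 mol/L = 5.123 × 10^-3 mol
n(NaOH) = 5.123 × 10^-3 mol (1:1 ratio)
mass of NaOH = 5.123 × 10^-3 × 40.00 g/mol = 0.2049 g
% NaOH = 0.2049 / 0.2885 × 100 = 71.03 %

71.03 %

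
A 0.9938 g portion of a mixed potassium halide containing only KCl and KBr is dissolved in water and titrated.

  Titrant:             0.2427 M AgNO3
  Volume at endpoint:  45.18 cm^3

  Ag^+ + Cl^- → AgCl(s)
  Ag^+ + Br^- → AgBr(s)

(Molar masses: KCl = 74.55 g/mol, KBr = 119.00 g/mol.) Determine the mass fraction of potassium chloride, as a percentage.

n(AgNO3) = 0.04518 × 0.2427 = 0.01097 mol
Let x = n(KCl), y = n(KBr).
Titrant: 1x + 1y = 0.01097;  mass: 74.55x + 119.00y = 0.9938
Solving, x = 6.998 × 10^-3 mol, y = 3.967 × 10^-3 mol
mass of KCl = 6.998 × 10^-3 × 74.55 = 0.5217 g
% KCl = 0.5217 / 0.9938 × 100 = 52.49 %

52.49 %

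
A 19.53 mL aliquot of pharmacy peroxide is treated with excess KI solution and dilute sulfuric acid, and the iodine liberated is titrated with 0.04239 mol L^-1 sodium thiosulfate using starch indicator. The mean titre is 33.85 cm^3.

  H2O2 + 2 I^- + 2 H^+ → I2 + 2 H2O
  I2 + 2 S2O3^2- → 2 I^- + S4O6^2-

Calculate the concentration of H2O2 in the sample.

n(S2O3^2-) = 0.03385 × 0.04239 = 1.435 × 10^-3 mol
n(I2) = n(S2O3^2-)/2 = 7.175 × 10^-4 mol
n(H2O2) in the aliquot = 7.175 × 10^-4 mol (1:1 ratio)
[H2O2] = 7.175 × 10^-4 / 0.01953 = 0.03674 mol/L

0.03674 mol/L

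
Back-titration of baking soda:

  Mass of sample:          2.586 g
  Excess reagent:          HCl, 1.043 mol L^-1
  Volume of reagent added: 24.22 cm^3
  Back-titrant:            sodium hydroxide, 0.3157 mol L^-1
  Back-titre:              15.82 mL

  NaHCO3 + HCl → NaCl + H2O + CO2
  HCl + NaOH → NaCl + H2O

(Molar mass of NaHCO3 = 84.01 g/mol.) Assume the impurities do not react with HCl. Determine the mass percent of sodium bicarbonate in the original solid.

65.84 %

n(HCl) added = 0.02422 × 1.043 = 0.02526 mol
n(NaOH) used in back-titration = 0.01582 × 0.3157 = 4.994 × 10^-3 mol
n(HCl) left over = 4.994 × 10^-3 mol (1:1 ratio)
n(HCl) consumed by analyte = 0.02526 − 4.994 × 10^-3 = 0.02027 mol
n(NaHCO3) = 0.02027 mol (1:1 ratio)
mass of NaHCO3 = 0.02027 × 84.01 = 1.703 g
% NaHCO3 = 1.703 / 2.586 × 100 = 65.84 %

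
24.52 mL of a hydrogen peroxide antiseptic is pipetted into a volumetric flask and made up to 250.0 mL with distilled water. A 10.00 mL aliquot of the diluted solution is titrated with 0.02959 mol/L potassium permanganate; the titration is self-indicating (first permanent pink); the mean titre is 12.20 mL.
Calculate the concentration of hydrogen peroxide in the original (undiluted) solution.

0.9202 mol/L

2 MnO4^- + 5 H2O2 + 6 H^+ → 2 Mn^2+ + 5 O2 + 8 H2O
n(KMnO4) = 0.01220 × 0.02959 = 3.610 × 10^-4 mol
From the 5:2 ratio, n(H2O2) in the aliquot = 5/2 × 3.610 × 10^-4 = 9.025 × 10^-4 mol
[H2O2]_dilute = 9.025 × 10^-4 / 0.01000 = 0.09025 mol/L
Dilution factor = 250.0 / 24.52 = 10.20
[H2O2]_stock = 0.09025 × 10.20 = 0.9202 mol/L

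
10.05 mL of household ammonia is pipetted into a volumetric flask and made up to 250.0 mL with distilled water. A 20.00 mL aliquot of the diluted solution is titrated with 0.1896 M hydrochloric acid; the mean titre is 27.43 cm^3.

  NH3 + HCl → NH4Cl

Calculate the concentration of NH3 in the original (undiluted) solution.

n(HCl) = 0.02743 × 0.1896 = 5.201 × 10^-3 mol
n(NH3) in the aliquot = 5.201 × 10^-3 mol (1:1 ratio)
[NH3]_dilute = 5.201 × 10^-3 / 0.02000 = 0.2600 mol/L
Dilution factor = 250.0 / 10.05 = 24.88
[NH3]_stock = 0.2600 × 24.88 = 6.469 mol/L

6.469 M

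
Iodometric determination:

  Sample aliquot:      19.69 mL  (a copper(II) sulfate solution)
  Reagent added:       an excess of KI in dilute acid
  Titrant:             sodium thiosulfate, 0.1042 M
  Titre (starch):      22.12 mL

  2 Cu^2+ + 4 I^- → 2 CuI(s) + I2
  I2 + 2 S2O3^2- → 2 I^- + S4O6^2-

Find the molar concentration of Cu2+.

n(S2O3^2-) = 0.02212 × 0.1042 = 2.305 × 10^-3 mol
n(I2) = n(S2O3^2-)/2 = 1.152 × 10^-3 mol
From the 2:1 ratio, n(Cu2+) in the aliquot = 2/1 × 1.152 × 10^-3 = 2.305 × 10^-3 mol
[Cu2+] = 2.305 × 10^-3 / 0.01969 = 0.1171 mol/L

0.1171 M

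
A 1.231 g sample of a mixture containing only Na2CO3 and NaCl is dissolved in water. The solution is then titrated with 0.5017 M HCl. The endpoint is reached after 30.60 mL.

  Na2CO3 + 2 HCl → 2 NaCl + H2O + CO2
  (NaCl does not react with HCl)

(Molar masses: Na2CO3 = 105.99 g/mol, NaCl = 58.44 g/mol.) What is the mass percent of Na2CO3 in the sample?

66.09 %

n(HCl) = 0.03060 × 0.5017 = 0.01535 mol
Let x = n(Na2CO3), y = n(NaCl).
Titrant: 2x = 0.01535;  mass: 105.99x + 58.44y = 1.231
Solving, x = 7.676 × 10^-3 mol, y = 7.143 × 10^-3 mol
mass of Na2CO3 = 7.676 × 10^-3 × 105.99 = 0.8136 g
% Na2CO3 = 0.8136 / 1.231 × 100 = 66.09 %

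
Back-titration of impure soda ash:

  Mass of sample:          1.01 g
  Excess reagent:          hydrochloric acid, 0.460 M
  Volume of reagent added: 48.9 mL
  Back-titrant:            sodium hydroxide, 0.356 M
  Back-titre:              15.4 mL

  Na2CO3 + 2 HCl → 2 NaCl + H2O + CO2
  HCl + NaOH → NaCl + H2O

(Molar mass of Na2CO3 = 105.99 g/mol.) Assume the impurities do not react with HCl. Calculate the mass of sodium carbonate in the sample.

n(HCl) added = 0.0489 × 0.460 = 0.0225 mol
n(NaOH) used in back-titration = 0.0154 × 0.356 = 5.48 × 10^-3 mol
n(HCl) left over = 5.48 × 10^-3 mol (1:1 ratio)
n(HCl) consumed by analyte = 0.0225 − 5.48 × 10^-3 = 0.0170 mol
From the 1:2 ratio, n(Na2CO3) = 1/2 × 0.0170 = 8.51 × 10^-3 mol
mass of Na2CO3 = 8.51 × 10^-3 × 105.99 = 0.902 g

0.902 g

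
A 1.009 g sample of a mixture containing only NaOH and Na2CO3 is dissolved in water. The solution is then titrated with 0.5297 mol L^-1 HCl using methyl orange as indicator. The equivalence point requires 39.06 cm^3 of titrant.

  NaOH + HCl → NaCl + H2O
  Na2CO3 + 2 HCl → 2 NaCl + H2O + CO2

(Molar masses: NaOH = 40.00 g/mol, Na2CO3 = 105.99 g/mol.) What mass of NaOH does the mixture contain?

n(HCl) = 0.03906 × 0.5297 = 0.02069 mol
Let x = n(NaOH), y = n(Na2CO3).
Titrant: 1x + 2y = 0.02069;  mass: 40.00x + 105.99y = 1.009
Solving, x = 6.731 × 10^-3 mol, y = 6.979 × 10^-3 mol
mass of NaOH = 6.731 × 10^-3 × 40.00 = 0.2692 g

0.2692 g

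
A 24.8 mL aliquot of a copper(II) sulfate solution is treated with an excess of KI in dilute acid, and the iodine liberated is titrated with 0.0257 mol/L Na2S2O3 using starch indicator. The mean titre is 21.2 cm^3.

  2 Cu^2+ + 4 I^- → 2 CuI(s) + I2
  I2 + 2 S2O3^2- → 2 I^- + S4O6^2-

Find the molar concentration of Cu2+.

0.0220 mol/L

n(S2O3^2-) = 0.0212 × 0.0257 = 5.45 × 10^-4 mol
n(I2) = n(S2O3^2-)/2 = 2.72 × 10^-4 mol
From the 2:1 ratio, n(Cu2+) in the aliquot = 2/1 × 2.72 × 10^-4 = 5.45 × 10^-4 mol
[Cu2+] = 5.45 × 10^-4 / 0.0248 = 0.0220 mol/L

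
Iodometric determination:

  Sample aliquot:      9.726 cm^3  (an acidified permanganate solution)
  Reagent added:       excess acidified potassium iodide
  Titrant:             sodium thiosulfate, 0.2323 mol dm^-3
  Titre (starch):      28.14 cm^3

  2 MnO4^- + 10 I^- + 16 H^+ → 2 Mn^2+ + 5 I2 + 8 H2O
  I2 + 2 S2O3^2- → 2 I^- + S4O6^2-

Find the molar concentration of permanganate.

0.1344 mol/L

n(S2O3^2-) = 0.02814 × 0.2323 = 6.537 × 10^-3 mol
n(I2) = n(S2O3^2-)/2 = 3.268 × 10^-3 mol
From the 2:5 ratio, n(MnO4^-) in the aliquot = 2/5 × 3.268 × 10^-3 = 1.307 × 10^-3 mol
[MnO4^-] = 1.307 × 10^-3 / 0.009726 = 0.1344 mol/L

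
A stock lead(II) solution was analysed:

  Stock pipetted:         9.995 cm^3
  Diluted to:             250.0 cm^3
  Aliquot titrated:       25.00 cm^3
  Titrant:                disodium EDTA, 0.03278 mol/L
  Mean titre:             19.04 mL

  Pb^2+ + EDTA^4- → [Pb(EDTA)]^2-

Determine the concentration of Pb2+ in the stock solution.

n(EDTA) = 0.01904 × 0.03278 = 6.241 × 10^-4 mol
n(Pb2+) in the aliquot = 6.241 × 10^-4 mol (1:1 ratio)
[Pb2+]_dilute = 6.241 × 10^-4 / 0.02500 = 0.02497 mol/L
Dilution factor = 250.0 / 9.995 = 25.01
[Pb2+]_stock = 0.02497 × 25.01 = 0.6244 mol/L

0.6244 mol/L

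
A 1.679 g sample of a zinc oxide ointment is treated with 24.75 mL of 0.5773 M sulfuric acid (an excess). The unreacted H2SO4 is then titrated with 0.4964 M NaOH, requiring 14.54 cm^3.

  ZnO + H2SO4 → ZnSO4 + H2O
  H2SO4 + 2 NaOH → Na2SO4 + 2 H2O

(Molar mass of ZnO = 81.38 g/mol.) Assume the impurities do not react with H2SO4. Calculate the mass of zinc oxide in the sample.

n(H2SO4) added = 0.02475 × 0.5773 = 0.01429 mol
n(NaOH) used in back-titration = 0.01454 × 0.4964 = 7.218 × 10^-3 mol
From the 1:2 ratio, n(H2SO4) left over = 1/2 × 7.218 × 10^-3 = 3.609 × 10^-3 mol
n(H2SO4) consumed by analyte = 0.01429 − 3.609 × 10^-3 = 0.01068 mol
n(ZnO) = 0.01068 mol (1:1 ratio)
mass of ZnO = 0.01068 × 81.38 = 0.8691 g

0.8691 g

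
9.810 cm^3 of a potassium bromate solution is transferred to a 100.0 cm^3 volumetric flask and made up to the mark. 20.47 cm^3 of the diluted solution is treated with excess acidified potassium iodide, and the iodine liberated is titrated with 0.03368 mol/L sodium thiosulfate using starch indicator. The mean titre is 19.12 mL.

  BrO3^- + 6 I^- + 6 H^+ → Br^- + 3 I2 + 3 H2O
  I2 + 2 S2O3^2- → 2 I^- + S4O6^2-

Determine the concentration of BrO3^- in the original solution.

n(S2O3^2-) = 0.01912 × 0.03368 = 6.440 × 10^-4 mol
n(I2) = n(S2O3^2-)/2 = 3.220 × 10^-4 mol
From the 1:3 ratio, n(BrO3^-) in the aliquot = 1/3 × 3.220 × 10^-4 = 1.073 × 10^-4 mol
[BrO3^-]_dilute = 1.073 × 10^-4 / 0.02047 = 0.005243 mol/L
[BrO3^-]_original = 0.005243 × 100.0/9.810 = 0.05345 mol/L

0.05345 mol/L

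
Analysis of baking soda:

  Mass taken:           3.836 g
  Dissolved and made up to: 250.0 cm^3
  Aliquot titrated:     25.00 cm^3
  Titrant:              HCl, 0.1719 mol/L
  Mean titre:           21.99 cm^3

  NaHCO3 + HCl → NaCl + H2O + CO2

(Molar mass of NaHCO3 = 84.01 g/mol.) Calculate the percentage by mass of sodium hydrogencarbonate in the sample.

n(HCl) per titration = 0.02199 × 0.1719 = 3.780 × 10^-3 mol
n(NaHCO3) in each aliquot = 3.780 × 10^-3 mol (1:1 ratio)
n(NaHCO3) in the whole flask = 3.780 × 10^-3 × 250.0/25.00 = 0.03780 mol
mass of NaHCO3 = 0.03780 × 84.01 = 3.176 g
% NaHCO3 = 3.176 / 3.836 × 100 = 82.79 %

82.79 %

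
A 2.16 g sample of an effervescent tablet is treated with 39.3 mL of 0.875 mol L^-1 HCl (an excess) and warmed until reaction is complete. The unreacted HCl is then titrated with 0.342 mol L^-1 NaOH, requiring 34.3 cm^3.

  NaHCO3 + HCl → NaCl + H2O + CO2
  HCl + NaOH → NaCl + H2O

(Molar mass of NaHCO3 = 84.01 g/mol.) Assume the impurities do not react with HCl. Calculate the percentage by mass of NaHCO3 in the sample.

88.1 %

n(HCl) added = 0.0393 × 0.875 = 0.0344 mol
n(NaOH) used in back-titration = 0.0343 × 0.342 = 0.0117 mol
n(HCl) left over = 0.0117 mol (1:1 ratio)
n(HCl) consumed by analyte = 0.0344 − 0.0117 = 0.0227 mol
n(NaHCO3) = 0.0227 mol (1:1 ratio)
mass of NaHCO3 = 0.0227 × 84.01 = 1.90 g
% NaHCO3 = 1.90 / 2.16 × 100 = 88.1 %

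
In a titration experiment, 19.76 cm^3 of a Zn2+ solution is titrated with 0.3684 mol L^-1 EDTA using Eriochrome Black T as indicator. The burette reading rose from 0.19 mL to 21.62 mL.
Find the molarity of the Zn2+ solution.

Zn^2+ + EDTA^4- → [Zn(EDTA)]^2-
n(EDTA) = 0.02143 L × 0.3684 mol/L = 7.895 × 10^-3 mol
n(Zn2+) = 7.895 × 10^-3 mol (1:1 mole ratio)
[Zn2+] = 7.895 × 10^-3 mol / 0.01976 L = 0.3995 mol/L

0.3995 mol/L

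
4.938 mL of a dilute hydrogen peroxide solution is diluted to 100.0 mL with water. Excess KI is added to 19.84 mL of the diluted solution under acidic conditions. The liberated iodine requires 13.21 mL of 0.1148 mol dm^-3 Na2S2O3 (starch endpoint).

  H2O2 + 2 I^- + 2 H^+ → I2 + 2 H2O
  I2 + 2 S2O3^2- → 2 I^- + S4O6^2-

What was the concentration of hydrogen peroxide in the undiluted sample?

0.7740 mol/L

n(S2O3^2-) = 0.01321 × 0.1148 = 1.517 × 10^-3 mol
n(I2) = n(S2O3^2-)/2 = 7.583 × 10^-4 mol
n(H2O2) in the aliquot = 7.583 × 10^-4 mol (1:1 ratio)
[H2O2]_dilute = 7.583 × 10^-4 / 0.01984 = 0.03822 mol/L
[H2O2]_original = 0.03822 × 100.0/4.938 = 0.7740 mol/L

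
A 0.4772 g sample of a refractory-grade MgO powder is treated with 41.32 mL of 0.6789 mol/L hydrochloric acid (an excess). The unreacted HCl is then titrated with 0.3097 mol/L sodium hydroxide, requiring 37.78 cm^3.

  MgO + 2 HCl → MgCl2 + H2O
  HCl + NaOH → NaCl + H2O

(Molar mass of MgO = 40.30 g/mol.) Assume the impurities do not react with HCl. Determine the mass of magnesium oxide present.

0.3295 g

n(HCl) added = 0.04132 × 0.6789 = 0.02805 mol
n(NaOH) used in back-titration = 0.03778 × 0.3097 = 0.01170 mol
n(HCl) left over = 0.01170 mol (1:1 ratio)
n(HCl) consumed by analyte = 0.02805 − 0.01170 = 0.01635 mol
From the 1:2 ratio, n(MgO) = 1/2 × 0.01635 = 8.176 × 10^-3 mol
mass of MgO = 8.176 × 10^-3 × 40.30 = 0.3295 g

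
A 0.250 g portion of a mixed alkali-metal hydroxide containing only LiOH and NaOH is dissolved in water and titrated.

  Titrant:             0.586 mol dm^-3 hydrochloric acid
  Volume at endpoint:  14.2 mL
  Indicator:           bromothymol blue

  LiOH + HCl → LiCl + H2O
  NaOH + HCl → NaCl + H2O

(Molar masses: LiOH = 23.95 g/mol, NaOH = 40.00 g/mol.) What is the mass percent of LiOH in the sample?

n(HCl) = 0.0142 × 0.586 = 8.32 × 10^-3 mol
Let x = n(LiOH), y = n(NaOH).
Titrant: 1x + 1y = 8.32 × 10^-3;  mass: 23.95x + 40.00y = 0.250
Solving, x = 5.16 × 10^-3 mol, y = 3.16 × 10^-3 mol
mass of LiOH = 5.16 × 10^-3 × 23.95 = 0.124 g
% LiOH = 0.124 / 0.250 × 100 = 49.5 %

49.5 %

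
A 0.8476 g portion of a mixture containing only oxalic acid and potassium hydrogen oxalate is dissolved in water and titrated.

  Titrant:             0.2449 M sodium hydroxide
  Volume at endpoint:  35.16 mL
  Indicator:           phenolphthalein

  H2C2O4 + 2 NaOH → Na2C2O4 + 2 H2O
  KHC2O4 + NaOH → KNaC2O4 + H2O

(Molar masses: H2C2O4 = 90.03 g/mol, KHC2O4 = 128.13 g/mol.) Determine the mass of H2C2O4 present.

n(NaOH) = 0.03516 × 0.2449 = 8.611 × 10^-3 mol
Let x = n(H2C2O4), y = n(KHC2O4).
Titrant: 2x + 1y = 8.611 × 10^-3;  mass: 90.03x + 128.13y = 0.8476
Solving, x = 1.538 × 10^-3 mol, y = 5.534 × 10^-3 mol
mass of H2C2O4 = 1.538 × 10^-3 × 90.03 = 0.1385 g

0.1385 g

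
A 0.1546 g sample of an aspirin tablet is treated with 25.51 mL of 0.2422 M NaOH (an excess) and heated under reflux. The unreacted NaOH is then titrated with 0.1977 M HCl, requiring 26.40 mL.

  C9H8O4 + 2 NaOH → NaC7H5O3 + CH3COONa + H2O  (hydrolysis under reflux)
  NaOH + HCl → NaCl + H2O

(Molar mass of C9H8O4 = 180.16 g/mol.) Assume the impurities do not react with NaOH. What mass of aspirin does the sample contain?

0.08641 g

n(NaOH) added = 0.02551 × 0.2422 = 6.179 × 10^-3 mol
n(HCl) used in back-titration = 0.02640 × 0.1977 = 5.219 × 10^-3 mol
n(NaOH) left over = 5.219 × 10^-3 mol (1:1 ratio)
n(NaOH) consumed by analyte = 6.179 × 10^-3 − 5.219 × 10^-3 = 9.592 × 10^-4 mol
From the 1:2 ratio, n(C9H8O4) = 1/2 × 9.592 × 10^-4 = 4.796 × 10^-4 mol
mass of C9H8O4 = 4.796 × 10^-4 × 180.16 = 0.08641 g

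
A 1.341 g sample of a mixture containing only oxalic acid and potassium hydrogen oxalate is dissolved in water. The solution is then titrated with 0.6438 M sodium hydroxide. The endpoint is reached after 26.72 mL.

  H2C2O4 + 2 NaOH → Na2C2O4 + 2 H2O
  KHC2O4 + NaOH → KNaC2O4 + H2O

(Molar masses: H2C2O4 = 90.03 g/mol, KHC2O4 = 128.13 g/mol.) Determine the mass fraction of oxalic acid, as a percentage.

34.86 %

n(NaOH) = 0.02672 × 0.6438 = 0.01720 mol
Let x = n(H2C2O4), y = n(KHC2O4).
Titrant: 2x + 1y = 0.01720;  mass: 90.03x + 128.13y = 1.341
Solving, x = 5.192 × 10^-3 mol, y = 6.818 × 10^-3 mol
mass of H2C2O4 = 5.192 × 10^-3 × 90.03 = 0.4675 g
% H2C2O4 = 0.4675 / 1.341 × 100 = 34.86 %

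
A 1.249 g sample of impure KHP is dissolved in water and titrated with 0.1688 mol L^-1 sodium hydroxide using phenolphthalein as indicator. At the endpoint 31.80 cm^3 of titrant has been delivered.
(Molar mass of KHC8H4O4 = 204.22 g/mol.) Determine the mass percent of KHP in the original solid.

87.77 %

KHC8H4O4 + NaOH → KNaC8H4O4 + H2O
n(NaOH) = 0.03180 L × 0.1688 mol/L = 5.368 × 10^-3 mol
n(KHC8H4O4) = 5.368 × 10^-3 mol (1:1 ratio)
mass of KHC8H4O4 = 5.368 × 10^-3 × 204.22 g/mol = 1.096 g
% KHC8H4O4 = 1.096 / 1.249 × 100 = 87.77 %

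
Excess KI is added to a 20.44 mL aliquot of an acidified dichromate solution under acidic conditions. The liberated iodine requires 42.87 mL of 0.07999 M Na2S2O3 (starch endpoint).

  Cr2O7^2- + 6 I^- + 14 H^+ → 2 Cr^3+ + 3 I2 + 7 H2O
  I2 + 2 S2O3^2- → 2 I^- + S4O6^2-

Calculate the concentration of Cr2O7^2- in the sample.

n(S2O3^2-) = 0.04287 × 0.07999 = 3.429 × 10^-3 mol
n(I2) = n(S2O3^2-)/2 = 1.715 × 10^-3 mol
From the 1:3 ratio, n(Cr2O7^2-) in the aliquot = 1/3 × 1.715 × 10^-3 = 5.715 × 10^-4 mol
[Cr2O7^2-] = 5.715 × 10^-4 / 0.02044 = 0.02796 mol/L

0.02796 M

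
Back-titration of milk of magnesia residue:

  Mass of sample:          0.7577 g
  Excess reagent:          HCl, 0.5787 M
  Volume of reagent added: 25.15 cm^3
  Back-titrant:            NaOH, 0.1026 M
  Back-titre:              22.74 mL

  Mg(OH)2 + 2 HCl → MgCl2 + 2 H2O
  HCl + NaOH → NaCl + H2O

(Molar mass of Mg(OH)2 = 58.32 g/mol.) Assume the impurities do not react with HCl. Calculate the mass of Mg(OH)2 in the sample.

n(HCl) added = 0.02515 × 0.5787 = 0.01455 mol
n(NaOH) used in back-titration = 0.02274 × 0.1026 = 2.333 × 10^-3 mol
n(HCl) left over = 2.333 × 10^-3 mol (1:1 ratio)
n(HCl) consumed by analyte = 0.01455 − 2.333 × 10^-3 = 0.01222 mol
From the 1:2 ratio, n(Mg(OH)2) = 1/2 × 0.01222 = 6.111 × 10^-3 mol
mass of Mg(OH)2 = 6.111 × 10^-3 × 58.32 = 0.3564 g

0.3564 g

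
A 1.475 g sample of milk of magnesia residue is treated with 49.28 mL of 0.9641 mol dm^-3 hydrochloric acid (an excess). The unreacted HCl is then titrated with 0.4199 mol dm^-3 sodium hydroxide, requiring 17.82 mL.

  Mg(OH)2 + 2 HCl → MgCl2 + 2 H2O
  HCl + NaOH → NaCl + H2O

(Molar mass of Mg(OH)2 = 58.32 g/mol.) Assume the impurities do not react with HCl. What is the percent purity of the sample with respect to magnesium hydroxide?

n(HCl) added = 0.04928 × 0.9641 = 0.04751 mol
n(NaOH) used in back-titration = 0.01782 × 0.4199 = 7.483 × 10^-3 mol
n(HCl) left over = 7.483 × 10^-3 mol (1:1 ratio)
n(HCl) consumed by analyte = 0.04751 − 7.483 × 10^-3 = 0.04003 mol
From the 1:2 ratio, n(Mg(OH)2) = 1/2 × 0.04003 = 0.02001 mol
mass of Mg(OH)2 = 0.02001 × 58.32 = 1.167 g
% Mg(OH)2 = 1.167 / 1.475 × 100 = 79.13 %

79.13 %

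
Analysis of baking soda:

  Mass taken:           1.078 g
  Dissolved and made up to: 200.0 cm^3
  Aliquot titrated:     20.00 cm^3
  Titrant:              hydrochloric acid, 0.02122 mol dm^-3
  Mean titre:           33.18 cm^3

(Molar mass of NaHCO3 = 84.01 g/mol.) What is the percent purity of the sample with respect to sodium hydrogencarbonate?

NaHCO3 + HCl → NaCl + H2O + CO2
n(HCl) per titration = 0.03318 × 0.02122 = 7.041 × 10^-4 mol
n(NaHCO3) in each aliquot = 7.041 × 10^-4 mol (1:1 ratio)
n(NaHCO3) in the whole flask = 7.041 × 10^-4 × 200.0/20.00 = 7.041 × 10^-3 mol
mass of NaHCO3 = 7.041 × 10^-3 × 84.01 = 0.5915 g
% NaHCO3 = 0.5915 / 1.078 × 100 = 54.87 %

54.87 %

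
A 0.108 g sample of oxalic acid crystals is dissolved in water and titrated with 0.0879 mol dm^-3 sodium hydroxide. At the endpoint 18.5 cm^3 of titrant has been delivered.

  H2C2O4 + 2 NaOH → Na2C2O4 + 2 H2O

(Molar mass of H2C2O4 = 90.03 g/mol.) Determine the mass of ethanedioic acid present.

n(NaOH) = 0.0185 L × 0.0879 mol/L = 1.63 × 10^-3 mol
From the 1:2 ratio, n(H2C2O4) = 1/2 × 1.63 × 10^-3 = 8.13 × 10^-4 mol
mass of H2C2O4 = 8.13 × 10^-4 × 90.03 g/mol = 0.0732 g

0.0732 g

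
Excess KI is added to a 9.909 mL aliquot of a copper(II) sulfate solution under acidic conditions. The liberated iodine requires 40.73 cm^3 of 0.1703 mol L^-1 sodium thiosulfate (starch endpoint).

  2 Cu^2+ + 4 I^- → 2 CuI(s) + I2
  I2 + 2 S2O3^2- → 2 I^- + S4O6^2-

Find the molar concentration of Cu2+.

0.7000 mol/L

n(S2O3^2-) = 0.04073 × 0.1703 = 6.936 × 10^-3 mol
n(I2) = n(S2O3^2-)/2 = 3.468 × 10^-3 mol
From the 2:1 ratio, n(Cu2+) in the aliquot = 2/1 × 3.468 × 10^-3 = 6.936 × 10^-3 mol
[Cu2+] = 6.936 × 10^-3 / 0.009909 = 0.7000 mol/L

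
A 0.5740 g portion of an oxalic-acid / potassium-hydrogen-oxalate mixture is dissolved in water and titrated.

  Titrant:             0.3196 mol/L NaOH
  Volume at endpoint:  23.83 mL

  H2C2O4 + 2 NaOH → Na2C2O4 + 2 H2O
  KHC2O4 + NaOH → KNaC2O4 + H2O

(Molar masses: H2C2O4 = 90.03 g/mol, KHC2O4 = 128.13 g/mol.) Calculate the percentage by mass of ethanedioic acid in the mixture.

n(NaOH) = 0.02383 × 0.3196 = 7.616 × 10^-3 mol
Let x = n(H2C2O4), y = n(KHC2O4).
Titrant: 2x + 1y = 7.616 × 10^-3;  mass: 90.03x + 128.13y = 0.5740
Solving, x = 2.417 × 10^-3 mol, y = 2.781 × 10^-3 mol
mass of H2C2O4 = 2.417 × 10^-3 × 90.03 = 0.2176 g
% H2C2O4 = 0.2176 / 0.5740 × 100 = 37.92 %

37.92 %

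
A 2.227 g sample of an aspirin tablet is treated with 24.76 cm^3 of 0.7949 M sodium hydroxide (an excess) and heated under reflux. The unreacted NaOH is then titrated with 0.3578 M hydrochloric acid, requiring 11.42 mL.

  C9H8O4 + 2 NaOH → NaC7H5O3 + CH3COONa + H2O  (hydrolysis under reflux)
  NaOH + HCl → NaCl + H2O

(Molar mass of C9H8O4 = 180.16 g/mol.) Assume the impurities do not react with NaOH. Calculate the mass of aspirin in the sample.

1.405 g

n(NaOH) added = 0.02476 × 0.7949 = 0.01968 mol
n(HCl) used in back-titration = 0.01142 × 0.3578 = 4.086 × 10^-3 mol
n(NaOH) left over = 4.086 × 10^-3 mol (1:1 ratio)
n(NaOH) consumed by analyte = 0.01968 − 4.086 × 10^-3 = 0.01560 mol
From the 1:2 ratio, n(C9H8O4) = 1/2 × 0.01560 = 7.798 × 10^-3 mol
mass of C9H8O4 = 7.798 × 10^-3 × 180.16 = 1.405 g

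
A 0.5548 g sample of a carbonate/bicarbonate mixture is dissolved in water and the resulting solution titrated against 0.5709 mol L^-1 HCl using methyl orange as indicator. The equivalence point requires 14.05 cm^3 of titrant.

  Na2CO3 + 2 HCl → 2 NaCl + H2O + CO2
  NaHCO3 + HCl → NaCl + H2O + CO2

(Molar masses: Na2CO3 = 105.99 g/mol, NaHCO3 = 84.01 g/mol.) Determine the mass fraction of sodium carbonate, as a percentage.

n(HCl) = 0.01405 × 0.5709 = 8.021 × 10^-3 mol
Let x = n(Na2CO3), y = n(NaHCO3).
Titrant: 2x + 1y = 8.021 × 10^-3;  mass: 105.99x + 84.01y = 0.5548
Solving, x = 1.919 × 10^-3 mol, y = 4.182 × 10^-3 mol
mass of Na2CO3 = 1.919 × 10^-3 × 105.99 = 0.2034 g
% Na2CO3 = 0.2034 / 0.5548 × 100 = 36.67 %

36.67 %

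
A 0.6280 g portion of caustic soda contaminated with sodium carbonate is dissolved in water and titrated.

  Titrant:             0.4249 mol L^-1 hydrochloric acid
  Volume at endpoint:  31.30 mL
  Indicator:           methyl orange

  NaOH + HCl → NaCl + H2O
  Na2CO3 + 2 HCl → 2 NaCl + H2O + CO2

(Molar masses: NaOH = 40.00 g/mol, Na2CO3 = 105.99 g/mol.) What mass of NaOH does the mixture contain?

n(HCl) = 0.03130 × 0.4249 = 0.01330 mol
Let x = n(NaOH), y = n(Na2CO3).
Titrant: 1x + 2y = 0.01330;  mass: 40.00x + 105.99y = 0.6280
Solving, x = 5.910 × 10^-3 mol, y = 3.695 × 10^-3 mol
mass of NaOH = 5.910 × 10^-3 × 40.00 = 0.2364 g

0.2364 g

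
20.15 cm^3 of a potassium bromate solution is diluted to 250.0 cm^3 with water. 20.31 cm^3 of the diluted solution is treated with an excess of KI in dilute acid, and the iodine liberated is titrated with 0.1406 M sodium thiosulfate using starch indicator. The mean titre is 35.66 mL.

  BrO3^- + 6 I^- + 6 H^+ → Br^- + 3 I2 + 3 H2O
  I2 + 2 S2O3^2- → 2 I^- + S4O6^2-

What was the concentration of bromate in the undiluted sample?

0.5105 M

n(S2O3^2-) = 0.03566 × 0.1406 = 5.014 × 10^-3 mol
n(I2) = n(S2O3^2-)/2 = 2.507 × 10^-3 mol
From the 1:3 ratio, n(BrO3^-) in the aliquot = 1/3 × 2.507 × 10^-3 = 8.356 × 10^-4 mol
[BrO3^-]_dilute = 8.356 × 10^-4 / 0.02031 = 0.04114 mol/L
[BrO3^-]_original = 0.04114 × 250.0/20.15 = 0.5105 mol/L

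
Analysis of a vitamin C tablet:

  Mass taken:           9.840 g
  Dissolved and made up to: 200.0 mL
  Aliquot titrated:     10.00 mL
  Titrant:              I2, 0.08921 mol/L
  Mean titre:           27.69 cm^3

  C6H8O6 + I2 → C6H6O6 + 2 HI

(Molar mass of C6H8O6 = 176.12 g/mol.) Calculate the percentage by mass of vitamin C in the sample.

88.43 %

n(I2) per titration = 0.02769 × 0.08921 = 2.470 × 10^-3 mol
n(C6H8O6) in each aliquot = 2.470 × 10^-3 mol (1:1 ratio)
n(C6H8O6) in the whole flask = 2.470 × 10^-3 × 200.0/10.00 = 0.04940 mol
mass of C6H8O6 = 0.04940 × 176.12 = 8.701 g
% C6H8O6 = 8.701 / 9.840 × 100 = 88.43 %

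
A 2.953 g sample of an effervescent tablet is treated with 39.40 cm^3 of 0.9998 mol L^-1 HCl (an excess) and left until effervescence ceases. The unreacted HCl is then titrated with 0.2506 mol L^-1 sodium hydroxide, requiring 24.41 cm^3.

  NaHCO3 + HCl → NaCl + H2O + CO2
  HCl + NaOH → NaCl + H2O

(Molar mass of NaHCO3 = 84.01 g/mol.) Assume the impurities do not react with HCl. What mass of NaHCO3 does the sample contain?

n(HCl) added = 0.03940 × 0.9998 = 0.03939 mol
n(NaOH) used in back-titration = 0.02441 × 0.2506 = 6.117 × 10^-3 mol
n(HCl) left over = 6.117 × 10^-3 mol (1:1 ratio)
n(HCl) consumed by analyte = 0.03939 − 6.117 × 10^-3 = 0.03327 mol
n(NaHCO3) = 0.03327 mol (1:1 ratio)
mass of NaHCO3 = 0.03327 × 84.01 = 2.795 g

2.795 g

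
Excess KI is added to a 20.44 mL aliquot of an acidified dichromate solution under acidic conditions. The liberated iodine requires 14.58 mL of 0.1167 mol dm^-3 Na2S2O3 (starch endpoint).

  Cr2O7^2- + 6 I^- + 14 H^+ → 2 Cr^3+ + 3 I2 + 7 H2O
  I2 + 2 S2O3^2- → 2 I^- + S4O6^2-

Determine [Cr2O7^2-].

0.01387 mol/L

n(S2O3^2-) = 0.01458 × 0.1167 = 1.701 × 10^-3 mol
n(I2) = n(S2O3^2-)/2 = 8.507 × 10^-4 mol
From the 1:3 ratio, n(Cr2O7^2-) in the aliquot = 1/3 × 8.507 × 10^-4 = 2.836 × 10^-4 mol
[Cr2O7^2-] = 2.836 × 10^-4 / 0.02044 = 0.01387 mol/L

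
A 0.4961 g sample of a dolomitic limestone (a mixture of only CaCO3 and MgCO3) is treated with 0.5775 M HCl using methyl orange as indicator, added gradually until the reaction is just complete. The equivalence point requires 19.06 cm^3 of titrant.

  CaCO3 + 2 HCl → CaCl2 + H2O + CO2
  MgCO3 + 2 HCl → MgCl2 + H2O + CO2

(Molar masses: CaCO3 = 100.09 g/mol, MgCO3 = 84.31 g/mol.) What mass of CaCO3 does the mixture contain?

0.2036 g

n(HCl) = 0.01906 × 0.5775 = 0.01101 mol
Let x = n(CaCO3), y = n(MgCO3).
Titrant: 2x + 2y = 0.01101;  mass: 100.09x + 84.31y = 0.4961
Solving, x = 2.034 × 10^-3 mol, y = 3.470 × 10^-3 mol
mass of CaCO3 = 2.034 × 10^-3 × 100.09 = 0.2036 g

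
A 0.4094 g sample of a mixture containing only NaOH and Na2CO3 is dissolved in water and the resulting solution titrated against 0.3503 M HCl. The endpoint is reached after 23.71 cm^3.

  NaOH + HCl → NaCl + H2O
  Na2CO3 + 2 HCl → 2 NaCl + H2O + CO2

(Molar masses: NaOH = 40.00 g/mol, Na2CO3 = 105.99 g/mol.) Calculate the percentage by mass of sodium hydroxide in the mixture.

n(HCl) = 0.02371 × 0.3503 = 8.306 × 10^-3 mol
Let x = n(NaOH), y = n(Na2CO3).
Titrant: 1x + 2y = 8.306 × 10^-3;  mass: 40.00x + 105.99y = 0.4094
Solving, x = 2.367 × 10^-3 mol, y = 2.969 × 10^-3 mol
mass of NaOH = 2.367 × 10^-3 × 40.00 = 0.09467 g
% NaOH = 0.09467 / 0.4094 × 100 = 23.12 %

23.12 %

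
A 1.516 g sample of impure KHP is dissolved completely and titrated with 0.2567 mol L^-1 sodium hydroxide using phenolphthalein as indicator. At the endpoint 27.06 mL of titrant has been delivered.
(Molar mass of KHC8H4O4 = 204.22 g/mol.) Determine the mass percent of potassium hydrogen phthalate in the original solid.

KHC8H4O4 + NaOH → KNaC8H4O4 + H2O
n(NaOH) = 0.02706 L × 0.2567 mol/L = 6.946 × 10^-3 mol
n(KHC8H4O4) = 6.946 × 10^-3 mol (1:1 ratio)
mass of KHC8H4O4 = 6.946 × 10^-3 × 204.22 g/mol = 1.419 g
% KHC8H4O4 = 1.419 / 1.516 × 100 = 93.57 %

93.57 %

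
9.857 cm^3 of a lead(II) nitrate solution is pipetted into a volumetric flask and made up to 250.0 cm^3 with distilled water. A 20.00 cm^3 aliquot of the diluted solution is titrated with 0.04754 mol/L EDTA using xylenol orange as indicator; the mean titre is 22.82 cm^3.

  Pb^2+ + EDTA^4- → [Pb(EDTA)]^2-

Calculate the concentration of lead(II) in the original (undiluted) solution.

n(EDTA) = 0.02282 × 0.04754 = 1.085 × 10^-3 mol
n(Pb2+) in the aliquot = 1.085 × 10^-3 mol (1:1 ratio)
[Pb2+]_dilute = 1.085 × 10^-3 / 0.02000 = 0.05424 mol/L
Dilution factor = 250.0 / 9.857 = 25.36
[Pb2+]_stock = 0.05424 × 25.36 = 1.376 mol/L

1.376 mol/L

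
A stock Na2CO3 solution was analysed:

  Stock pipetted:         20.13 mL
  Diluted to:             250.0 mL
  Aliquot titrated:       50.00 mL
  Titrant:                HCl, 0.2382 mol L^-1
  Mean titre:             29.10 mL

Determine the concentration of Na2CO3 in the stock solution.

0.8609 mol/L

Na2CO3 + 2 HCl → 2 NaCl + H2O + CO2
n(HCl) = 0.02910 × 0.2382 = 6.932 × 10^-3 mol
From the 1:2 ratio, n(Na2CO3) in the aliquot = 1/2 × 6.932 × 10^-3 = 3.466 × 10^-3 mol
[Na2CO3]_dilute = 3.466 × 10^-3 / 0.05000 = 0.06932 mol/L
Dilution factor = 250.0 / 20.13 = 12.42
[Na2CO3]_stock = 0.06932 × 12.42 = 0.8609 mol/L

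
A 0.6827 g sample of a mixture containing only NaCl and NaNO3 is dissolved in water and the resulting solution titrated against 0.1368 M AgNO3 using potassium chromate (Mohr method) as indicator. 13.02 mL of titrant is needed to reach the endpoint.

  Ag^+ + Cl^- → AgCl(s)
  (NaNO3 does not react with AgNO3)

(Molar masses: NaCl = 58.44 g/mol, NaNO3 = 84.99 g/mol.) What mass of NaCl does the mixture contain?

n(AgNO3) = 0.01302 × 0.1368 = 1.781 × 10^-3 mol
Let x = n(NaCl), y = n(NaNO3).
Titrant: 1x = 1.781 × 10^-3;  mass: 58.44x + 84.99y = 0.6827
Solving, x = 1.781 × 10^-3 mol, y = 6.808 × 10^-3 mol
mass of NaCl = 1.781 × 10^-3 × 58.44 = 0.1041 g

0.1041 g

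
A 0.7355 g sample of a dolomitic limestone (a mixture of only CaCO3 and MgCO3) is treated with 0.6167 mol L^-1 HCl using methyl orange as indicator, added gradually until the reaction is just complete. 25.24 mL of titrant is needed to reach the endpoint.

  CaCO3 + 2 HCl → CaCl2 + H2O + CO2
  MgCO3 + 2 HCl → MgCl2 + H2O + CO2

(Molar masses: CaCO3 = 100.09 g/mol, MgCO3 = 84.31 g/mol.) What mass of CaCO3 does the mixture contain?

0.5032 g

n(HCl) = 0.02524 × 0.6167 = 0.01557 mol
Let x = n(CaCO3), y = n(MgCO3).
Titrant: 2x + 2y = 0.01557;  mass: 100.09x + 84.31y = 0.7355
Solving, x = 5.028 × 10^-3 mol, y = 2.755 × 10^-3 mol
mass of CaCO3 = 5.028 × 10^-3 × 100.09 = 0.5032 g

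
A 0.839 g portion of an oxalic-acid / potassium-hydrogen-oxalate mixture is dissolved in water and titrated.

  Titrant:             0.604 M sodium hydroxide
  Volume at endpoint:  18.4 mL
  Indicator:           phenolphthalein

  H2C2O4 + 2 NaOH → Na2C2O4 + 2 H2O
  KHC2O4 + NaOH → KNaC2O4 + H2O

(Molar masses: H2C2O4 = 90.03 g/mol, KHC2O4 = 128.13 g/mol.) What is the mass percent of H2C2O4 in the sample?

n(NaOH) = 0.0184 × 0.604 = 0.0111 mol
Let x = n(H2C2O4), y = n(KHC2O4).
Titrant: 2x + 1y = 0.0111;  mass: 90.03x + 128.13y = 0.839
Solving, x = 3.52 × 10^-3 mol, y = 4.08 × 10^-3 mol
mass of H2C2O4 = 3.52 × 10^-3 × 90.03 = 0.317 g
% H2C2O4 = 0.317 / 0.839 × 100 = 37.8 %

37.8 %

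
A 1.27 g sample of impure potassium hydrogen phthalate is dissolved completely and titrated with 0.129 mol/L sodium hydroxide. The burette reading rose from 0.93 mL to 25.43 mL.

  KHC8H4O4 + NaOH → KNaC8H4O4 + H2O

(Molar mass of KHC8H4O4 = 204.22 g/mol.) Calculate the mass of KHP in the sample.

n(NaOH) = 0.0245 L × 0.129 mol/L = 3.16 × 10^-3 mol
n(KHC8H4O4) = 3.16 × 10^-3 mol (1:1 ratio)
mass of KHC8H4O4 = 3.16 × 10^-3 × 204.22 g/mol = 0.645 g

0.645 g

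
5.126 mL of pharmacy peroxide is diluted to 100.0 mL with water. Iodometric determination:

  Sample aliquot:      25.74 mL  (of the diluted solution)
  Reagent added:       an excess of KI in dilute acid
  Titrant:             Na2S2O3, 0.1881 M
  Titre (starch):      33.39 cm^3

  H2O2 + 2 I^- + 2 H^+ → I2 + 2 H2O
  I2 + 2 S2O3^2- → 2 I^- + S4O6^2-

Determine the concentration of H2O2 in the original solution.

2.380 M

n(S2O3^2-) = 0.03339 × 0.1881 = 6.281 × 10^-3 mol
n(I2) = n(S2O3^2-)/2 = 3.140 × 10^-3 mol
n(H2O2) in the aliquot = 3.140 × 10^-3 mol (1:1 ratio)
[H2O2]_dilute = 3.140 × 10^-3 / 0.02574 = 0.1220 mol/L
[H2O2]_original = 0.1220 × 100.0/5.126 = 2.380 mol/L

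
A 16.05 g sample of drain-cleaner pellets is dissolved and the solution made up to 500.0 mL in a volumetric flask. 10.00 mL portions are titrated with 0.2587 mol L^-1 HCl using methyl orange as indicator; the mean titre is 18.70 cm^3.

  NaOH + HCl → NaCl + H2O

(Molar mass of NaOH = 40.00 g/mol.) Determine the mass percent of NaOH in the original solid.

60.28 %

n(HCl) per titration = 0.01870 × 0.2587 = 4.838 × 10^-3 mol
n(NaOH) in each aliquot = 4.838 × 10^-3 mol (1:1 ratio)
n(NaOH) in the whole flask = 4.838 × 10^-3 × 500.0/10.00 = 0.2419 mol
mass of NaOH = 0.2419 × 40.00 = 9.675 g
% NaOH = 9.675 / 16.05 × 100 = 60.28 %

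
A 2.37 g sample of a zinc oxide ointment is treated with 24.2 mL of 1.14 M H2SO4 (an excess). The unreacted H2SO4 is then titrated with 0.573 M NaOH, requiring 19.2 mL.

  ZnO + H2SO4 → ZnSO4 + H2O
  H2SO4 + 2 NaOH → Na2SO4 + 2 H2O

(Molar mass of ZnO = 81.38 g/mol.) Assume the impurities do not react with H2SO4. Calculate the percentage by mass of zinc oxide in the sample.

75.8 %

n(H2SO4) added = 0.0242 × 1.14 = 0.0276 mol
n(NaOH) used in back-titration = 0.0192 × 0.573 = 0.0110 mol
From the 1:2 ratio, n(H2SO4) left over = 1/2 × 0.0110 = 5.50 × 10^-3 mol
n(H2SO4) consumed by analyte = 0.0276 − 5.50 × 10^-3 = 0.0221 mol
n(ZnO) = 0.0221 mol (1:1 ratio)
mass of ZnO = 0.0221 × 81.38 = 1.80 g
% ZnO = 1.80 / 2.37 × 100 = 75.8 %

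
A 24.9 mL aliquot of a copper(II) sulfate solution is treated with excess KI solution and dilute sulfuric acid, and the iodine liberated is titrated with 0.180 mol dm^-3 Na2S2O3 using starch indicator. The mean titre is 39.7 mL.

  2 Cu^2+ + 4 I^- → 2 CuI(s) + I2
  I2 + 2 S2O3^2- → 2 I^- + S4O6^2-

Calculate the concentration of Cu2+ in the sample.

0.287 mol/L

n(S2O3^2-) = 0.0397 × 0.180 = 7.15 × 10^-3 mol
n(I2) = n(S2O3^2-)/2 = 3.57 × 10^-3 mol
From the 2:1 ratio, n(Cu2+) in the aliquot = 2/1 × 3.57 × 10^-3 = 7.15 × 10^-3 mol
[Cu2+] = 7.15 × 10^-3 / 0.0249 = 0.287 mol/L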